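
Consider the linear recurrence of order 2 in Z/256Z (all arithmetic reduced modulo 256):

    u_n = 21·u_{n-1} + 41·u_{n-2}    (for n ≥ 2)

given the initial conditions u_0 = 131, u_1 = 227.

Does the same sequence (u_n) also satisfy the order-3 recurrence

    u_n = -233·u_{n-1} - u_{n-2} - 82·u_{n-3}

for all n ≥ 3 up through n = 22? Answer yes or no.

Terms u_0..u_22: 131, 227, 154, 253, 107, 76, 95, 247, 122, 145, 111, 84, 171, 123, 122, 181, 99, 28, 39, 175, 154, 169, 135
n=3: candidate gives 253, actual u_3 = 253 ✓
n=4: candidate gives 107, actual u_4 = 107 ✓
n=5: candidate gives 76, actual u_5 = 76 ✓
n=6: candidate gives 95, actual u_6 = 95 ✓
n=7: candidate gives 247, actual u_7 = 247 ✓
n=8: candidate gives 122, actual u_8 = 122 ✓
n=9: candidate gives 145, actual u_9 = 145 ✓
n=10: candidate gives 111, actual u_10 = 111 ✓
n=11: candidate gives 84, actual u_11 = 84 ✓
n=12: candidate gives 171, actual u_12 = 171 ✓
n=13: candidate gives 123, actual u_13 = 123 ✓
n=14: candidate gives 122, actual u_14 = 122 ✓
n=15: candidate gives 181, actual u_15 = 181 ✓
n=16: candidate gives 99, actual u_16 = 99 ✓
n=17: candidate gives 28, actual u_17 = 28 ✓
n=18: candidate gives 39, actual u_18 = 39 ✓
n=19: candidate gives 175, actual u_19 = 175 ✓
n=20: candidate gives 154, actual u_20 = 154 ✓
n=21: candidate gives 169, actual u_21 = 169 ✓
n=22: candidate gives 135, actual u_22 = 135 ✓

yes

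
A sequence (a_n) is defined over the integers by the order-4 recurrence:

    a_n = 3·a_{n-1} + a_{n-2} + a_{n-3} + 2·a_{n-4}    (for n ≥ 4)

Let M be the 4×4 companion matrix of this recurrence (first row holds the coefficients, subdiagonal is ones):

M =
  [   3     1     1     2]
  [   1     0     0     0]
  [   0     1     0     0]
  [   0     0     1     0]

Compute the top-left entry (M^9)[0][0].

(M^9)[0][0] is the top entry after applying M 9 times to the unit state (1, 0, 0, 0). Equivalently it is h_{12} for the auxiliary sequence (h_n) obeying the same recurrence with h_3 = 1 and h_i = 0 for 0 ≤ i < 3:
h_4 = 3·1 + 1·0 + 1·0 + 2·0 = 3
h_5 = 3·3 + 1·1 + 1·0 + 2·0 = 10
h_6 = 3·10 + 1·3 + 1·1 + 2·0 = 34
h_7 = 3·34 + 1·10 + 1·3 + 2·1 = 117
h_8 = 3·117 + 1·34 + 1·10 + 2·3 = 401
h_9 = 3·401 + 1·117 + 1·34 + 2·10 = 1374
h_10 = 3·1374 + 1·401 + 1·117 + 2·34 = 4708
h_11 = 3·4708 + 1·1374 + 1·401 + 2·117 = 16133
h_12 = 3·16133 + 1·4708 + 1·1374 + 2·401 = 55283

55283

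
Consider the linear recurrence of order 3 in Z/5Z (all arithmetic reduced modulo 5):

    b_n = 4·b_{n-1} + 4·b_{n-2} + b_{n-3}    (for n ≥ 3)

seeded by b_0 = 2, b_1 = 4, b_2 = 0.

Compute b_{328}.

b_3 = 4·0 + 4·4 + 1·2 = 3
b_4 = 4·3 + 4·0 + 1·4 = 1
b_5 = 4·1 + 4·3 + 1·0 = 1
b_6 = 4·1 + 4·1 + 1·3 = 1
b_7 = 4·1 + 4·1 + 1·1 = 4
b_8 = 4·4 + 4·1 + 1·1 = 1
b_9 = 4·1 + 4·4 + 1·1 = 1
b_10 = 4·1 + 4·1 + 1·4 = 2
b_11 = 4·2 + 4·1 + 1·1 = 3
b_12 = 4·3 + 4·2 + 1·1 = 1
b_13 = 4·1 + 4·3 + 1·2 = 3
b_14 = 4·3 + 4·1 + 1·3 = 4
b_15 = 4·4 + 4·3 + 1·1 = 4
b_16 = 4·4 + 4·4 + 1·3 = 0
b_17 = 4·0 + 4·4 + 1·4 = 0
b_18 = 4·0 + 4·0 + 1·4 = 4
b_19 = 4·4 + 4·0 + 1·0 = 1
b_20 = 4·1 + 4·4 + 1·0 = 0
b_21 = 4·0 + 4·1 + 1·4 = 3
b_22 = 4·3 + 4·0 + 1·1 = 3
b_23 = 4·3 + 4·3 + 1·0 = 4
b_24 = 4·4 + 4·3 + 1·3 = 1
b_25 = 4·1 + 4·4 + 1·3 = 3
b_26 = 4·3 + 4·1 + 1·4 = 0
b_27 = 4·0 + 4·3 + 1·1 = 3
b_28 = 4·3 + 4·0 + 1·3 = 0
b_29 = 4·0 + 4·3 + 1·0 = 2
b_30 = 4·2 + 4·0 + 1·3 = 1
b_31 = 4·1 + 4·2 + 1·0 = 2
b_32 = 4·2 + 4·1 + 1·2 = 4
b_33 = 4·4 + 4·2 + 1·1 = 0
(b_31, b_32, b_33) = (2, 4, 0) = (b_0, b_1, b_2), so the sequence has period 31.
328 ≡ 18 (mod 31), hence b_328 = b_18 = 4.

4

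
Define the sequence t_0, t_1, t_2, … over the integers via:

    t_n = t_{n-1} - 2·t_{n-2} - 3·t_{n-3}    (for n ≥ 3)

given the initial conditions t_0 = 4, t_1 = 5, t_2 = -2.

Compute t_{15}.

-49827

t_3 = 1·-2 + -2·5 + -3·4 = -24
t_4 = 1·-24 + -2·-2 + -3·5 = -35
t_5 = 1·-35 + -2·-24 + -3·-2 = 19
t_6 = 1·19 + -2·-35 + -3·-24 = 161
t_7 = 1·161 + -2·19 + -3·-35 = 228
t_8 = 1·228 + -2·161 + -3·19 = -151
t_9 = 1·-151 + -2·228 + -3·161 = -1090
t_10 = 1·-1090 + -2·-151 + -3·228 = -1472
t_11 = 1·-1472 + -2·-1090 + -3·-151 = 1161
t_12 = 1·1161 + -2·-1472 + -3·-1090 = 7375
t_13 = 1·7375 + -2·1161 + -3·-1472 = 9469
t_14 = 1·9469 + -2·7375 + -3·1161 = -8764
t_15 = 1·-8764 + -2·9469 + -3·7375 = -49827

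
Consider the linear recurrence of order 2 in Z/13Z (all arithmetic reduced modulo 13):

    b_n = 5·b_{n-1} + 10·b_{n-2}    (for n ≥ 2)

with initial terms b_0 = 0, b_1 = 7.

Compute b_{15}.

b_2 = 5·7 + 10·0 = 9
b_3 = 5·9 + 10·7 = 11
b_4 = 5·11 + 10·9 = 2
b_5 = 5·2 + 10·11 = 3
b_6 = 5·3 + 10·2 = 9
b_7 = 5·9 + 10·3 = 10
b_8 = 5·10 + 10·9 = 10
b_9 = 5·10 + 10·10 = 7
b_10 = 5·7 + 10·10 = 5
b_11 = 5·5 + 10·7 = 4
b_12 = 5·4 + 10·5 = 5
b_13 = 5·5 + 10·4 = 0
b_14 = 5·0 + 10·5 = 11
b_15 = 5·11 + 10·0 = 3

3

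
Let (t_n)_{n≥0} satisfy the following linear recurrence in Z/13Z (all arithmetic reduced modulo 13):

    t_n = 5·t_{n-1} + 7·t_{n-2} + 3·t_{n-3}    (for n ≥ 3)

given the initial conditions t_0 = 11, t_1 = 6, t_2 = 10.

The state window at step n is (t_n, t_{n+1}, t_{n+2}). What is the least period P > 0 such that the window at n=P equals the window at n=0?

549

n=0: window = (11, 6, 10)
n=1: window = (6, 10, 8)
n=2: window = (10, 8, 11)
n=3: window = (8, 11, 11)
n=4: window = (11, 11, 0)
n=5: window = (11, 0, 6)
n=6: window = (0, 6, 11)
n=7: window = (6, 11, 6)
n=8: window = (11, 6, 8)
n=9: window = (6, 8, 11)
n=10: window = (8, 11, 12)
n=11: window = (11, 12, 5)
n=12: window = (12, 5, 12)
n=13: window = (5, 12, 1)
n=14: window = (12, 1, 0)
n=15: window = (1, 0, 4)
n=16: window = (0, 4, 10)
n=17: window = (4, 10, 0)
n=18: window = (10, 0, 4)
n=19: window = (0, 4, 11)
n=20: window = (4, 11, 5)
n=21: window = (11, 5, 10)
n=22: window = (5, 10, 1)
n=23: window = (10, 1, 12)
n=24: window = (1, 12, 6)
n=25: window = (12, 6, 0)
n=26: window = (6, 0, 0)
n=27: window = (0, 0, 5)
n=28: window = (0, 5, 12)
n=29: window = (5, 12, 4)
n=30: window = (12, 4, 2)
n=31: window = (4, 2, 9)
n=32: window = (2, 9, 6)
n=33: window = (9, 6, 8)
n=34: window = (6, 8, 5)
n=35: window = (8, 5, 8)
n=36: window = (5, 8, 8)
n=37: window = (8, 8, 7)
n=38: window = (8, 7, 11)
n=39: window = (7, 11, 11)
n=40: window = (11, 11, 10)
…
n=547: window = (10, 11, 11)
n=548: window = (11, 11, 6)
n=549: window = (11, 6, 10)
window at n=549 equals window at n=0 → period = 549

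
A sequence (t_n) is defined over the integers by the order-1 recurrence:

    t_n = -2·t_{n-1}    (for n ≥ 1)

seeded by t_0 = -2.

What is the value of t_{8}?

-512

t_1 = -2·-2 = 4
t_2 = -2·4 = -8
t_3 = -2·-8 = 16
t_4 = -2·16 = -32
t_5 = -2·-32 = 64
t_6 = -2·64 = -128
t_7 = -2·-128 = 256
t_8 = -2·256 = -512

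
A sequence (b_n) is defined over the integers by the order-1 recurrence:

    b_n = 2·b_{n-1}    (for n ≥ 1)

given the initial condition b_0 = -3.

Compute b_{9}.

b_1 = 2·-3 = -6
b_2 = 2·-6 = -12
b_3 = 2·-12 = -24
b_4 = 2·-24 = -48
b_5 = 2·-48 = -96
b_6 = 2·-96 = -192
b_7 = 2·-192 = -384
b_8 = 2·-384 = -768
b_9 = 2·-768 = -1536

-1536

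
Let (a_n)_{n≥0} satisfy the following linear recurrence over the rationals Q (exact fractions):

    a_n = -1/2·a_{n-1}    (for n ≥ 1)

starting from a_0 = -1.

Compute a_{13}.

1/8192

a_1 = -1/2·-1 = 1/2
a_2 = -1/2·1/2 = -1/4
a_3 = -1/2·-1/4 = 1/8
a_4 = -1/2·1/8 = -1/16
a_5 = -1/2·-1/16 = 1/32
a_6 = -1/2·1/32 = -1/64
a_7 = -1/2·-1/64 = 1/128
a_8 = -1/2·1/128 = -1/256
a_9 = -1/2·-1/256 = 1/512
a_10 = -1/2·1/512 = -1/1024
a_11 = -1/2·-1/1024 = 1/2048
a_12 = -1/2·1/2048 = -1/4096
a_13 = -1/2·-1/4096 = 1/8192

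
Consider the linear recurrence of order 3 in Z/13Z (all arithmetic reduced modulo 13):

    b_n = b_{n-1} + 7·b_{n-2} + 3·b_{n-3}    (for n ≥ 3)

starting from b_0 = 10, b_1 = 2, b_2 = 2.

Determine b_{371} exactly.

6

b_3 = 1·2 + 7·2 + 3·10 = 7
b_4 = 1·7 + 7·2 + 3·2 = 1
b_5 = 1·1 + 7·7 + 3·2 = 4
b_6 = 1·4 + 7·1 + 3·7 = 6
b_7 = 1·6 + 7·4 + 3·1 = 11
b_8 = 1·11 + 7·6 + 3·4 = 0
Continuing the recurrence:
  b_9 = 4;  b_10 = 11;  b_11 = 0;  b_12 = 11;  b_13 = 5;  b_14 = 4
  b_15 = 7;  b_16 = 11;  b_17 = 7;  b_18 = 1;  b_19 = 5;  b_20 = 7
  b_21 = 6;  b_22 = 5;  b_23 = 3;  b_24 = 4;  b_25 = 1;  b_26 = 12
  b_27 = 5;  b_28 = 1;  b_29 = 7;  b_30 = 3;  b_31 = 3;  b_32 = 6
  b_33 = 10;  b_34 = 9;  b_35 = 6;  b_36 = 8;  b_37 = 12;  b_38 = 8
  b_39 = 12;  b_40 = 0;  b_41 = 4;  b_42 = 1;  b_43 = 3;  b_44 = 9
  b_45 = 7;  b_46 = 1;  b_47 = 12;  b_48 = 1;  b_49 = 10;  b_50 = 1
  b_51 = 9;  b_52 = 7;  b_53 = 8;  b_54 = 6;  b_55 = 5;  b_56 = 6
  b_57 = 7;  b_58 = 12;  b_59 = 1;  b_60 = 2;  b_61 = 6;  b_62 = 10
  b_63 = 6;  b_64 = 3;  b_65 = 10;  b_66 = 10;  b_67 = 11;  b_68 = 7
  b_69 = 10;  b_70 = 1;  b_71 = 1;  b_72 = 12;  b_73 = 9;  b_74 = 5
  b_75 = 0;  b_76 = 10;  b_77 = 12;  b_78 = 4;  b_79 = 1;  b_80 = 0
  b_81 = 6;  b_82 = 9;  b_83 = 12;  b_84 = 2;  b_85 = 9;  b_86 = 7
  b_87 = 11;  b_88 = 9;  b_89 = 3;  b_90 = 8;  b_91 = 4;  b_92 = 4
  b_93 = 4;  b_94 = 5;  b_95 = 6;  b_96 = 1;  b_97 = 6;  b_98 = 5
  b_99 = 11;  b_100 = 12;  b_101 = 0;  b_102 = 0;  b_103 = 10;  b_104 = 10
  b_105 = 2;  b_106 = 11;  b_107 = 3;  b_108 = 8;  b_109 = 10;  b_110 = 10
  b_111 = 0;  b_112 = 9;  b_113 = 0;  b_114 = 11;  b_115 = 12;  b_116 = 11
  b_117 = 11;  b_118 = 7;  b_119 = 0;  b_120 = 4;  b_121 = 12;  b_122 = 1
  b_123 = 6;  b_124 = 10;  b_125 = 3;  b_126 = 0;  b_127 = 12;  b_128 = 8
  b_129 = 1;  b_130 = 2;  b_131 = 7;  b_132 = 11;  b_133 = 1;  b_134 = 8
  b_135 = 9;  b_136 = 3;  b_137 = 12;  b_138 = 8;  b_139 = 10;  b_140 = 11
  b_141 = 1;  b_142 = 4;  b_143 = 5;  b_144 = 10;  b_145 = 5;  b_146 = 12
  b_147 = 12;  b_148 = 7;  b_149 = 10;  b_150 = 4;  b_151 = 4;  b_152 = 10
  b_153 = 11;  b_154 = 2;  b_155 = 5;  b_156 = 0;  b_157 = 2;  b_158 = 4
  b_159 = 5;  b_160 = 0;  b_161 = 8;  b_162 = 10;  b_163 = 1;  b_164 = 4
  b_165 = 2;  b_166 = 7;  b_167 = 7;  b_168 = 10;  b_169 = 2;  b_170 = 2
  b_171 = 7;  b_172 = 1;  b_173 = 4;  b_174 = 6;  b_175 = 11;  b_176 = 0
  b_177 = 4;  b_178 = 11;  b_179 = 0;  b_180 = 11;  b_181 = 5;  b_182 = 4
  b_183 = 7;  b_184 = 11;  b_185 = 7;  b_186 = 1;  b_187 = 5;  b_188 = 7
  b_189 = 6;  b_190 = 5;  b_191 = 3;  b_192 = 4;  b_193 = 1;  b_194 = 12
  b_195 = 5;  b_196 = 1;  b_197 = 7;  b_198 = 3;  b_199 = 3;  b_200 = 6
  b_201 = 10;  b_202 = 9;  b_203 = 6;  b_204 = 8;  b_205 = 12;  b_206 = 8
  b_207 = 12;  b_208 = 0;  b_209 = 4;  b_210 = 1;  b_211 = 3;  b_212 = 9
  b_213 = 7;  b_214 = 1;  b_215 = 12;  b_216 = 1;  b_217 = 10;  b_218 = 1
  b_219 = 9;  b_220 = 7;  b_221 = 8;  b_222 = 6;  b_223 = 5;  b_224 = 6
  b_225 = 7;  b_226 = 12;  b_227 = 1;  b_228 = 2;  b_229 = 6;  b_230 = 10
  b_231 = 6;  b_232 = 3;  b_233 = 10;  b_234 = 10;  b_235 = 11;  b_236 = 7
  b_237 = 10;  b_238 = 1;  b_239 = 1;  b_240 = 12;  b_241 = 9;  b_242 = 5
  b_243 = 0;  b_244 = 10;  b_245 = 12;  b_246 = 4;  b_247 = 1;  b_248 = 0
  b_249 = 6;  b_250 = 9;  b_251 = 12;  b_252 = 2;  b_253 = 9;  b_254 = 7
  b_255 = 11;  b_256 = 9;  b_257 = 3;  b_258 = 8;  b_259 = 4;  b_260 = 4
  b_261 = 4;  b_262 = 5;  b_263 = 6;  b_264 = 1;  b_265 = 6;  b_266 = 5
  b_267 = 11;  b_268 = 12;  b_269 = 0;  b_270 = 0;  b_271 = 10;  b_272 = 10
  b_273 = 2;  b_274 = 11;  b_275 = 3;  b_276 = 8;  b_277 = 10;  b_278 = 10
  b_279 = 0;  b_280 = 9;  b_281 = 0;  b_282 = 11;  b_283 = 12;  b_284 = 11
  b_285 = 11;  b_286 = 7;  b_287 = 0;  b_288 = 4;  b_289 = 12;  b_290 = 1
  b_291 = 6;  b_292 = 10;  b_293 = 3;  b_294 = 0;  b_295 = 12;  b_296 = 8
  b_297 = 1;  b_298 = 2;  b_299 = 7;  b_300 = 11;  b_301 = 1;  b_302 = 8
  b_303 = 9;  b_304 = 3;  b_305 = 12;  b_306 = 8;  b_307 = 10;  b_308 = 11
  b_309 = 1;  b_310 = 4;  b_311 = 5;  b_312 = 10;  b_313 = 5;  b_314 = 12
  b_315 = 12;  b_316 = 7;  b_317 = 10;  b_318 = 4;  b_319 = 4;  b_320 = 10
  b_321 = 11;  b_322 = 2;  b_323 = 5;  b_324 = 0;  b_325 = 2;  b_326 = 4
  b_327 = 5;  b_328 = 0;  b_329 = 8;  b_330 = 10;  b_331 = 1;  b_332 = 4
  b_333 = 2;  b_334 = 7;  b_335 = 7;  b_336 = 10;  b_337 = 2;  b_338 = 2
  b_339 = 7;  b_340 = 1;  b_341 = 4;  b_342 = 6;  b_343 = 11;  b_344 = 0
  b_345 = 4;  b_346 = 11;  b_347 = 0;  b_348 = 11;  b_349 = 5;  b_350 = 4
  b_351 = 7;  b_352 = 11;  b_353 = 7;  b_354 = 1;  b_355 = 5;  b_356 = 7
  b_357 = 6;  b_358 = 5;  b_359 = 3;  b_360 = 4;  b_361 = 1;  b_362 = 12
  b_363 = 5;  b_364 = 1;  b_365 = 7;  b_366 = 3;  b_367 = 3;  b_368 = 6
  b_369 = 10
b_370 = 1·10 + 7·6 + 3·3 = 9
b_371 = 1·9 + 7·10 + 3·6 = 6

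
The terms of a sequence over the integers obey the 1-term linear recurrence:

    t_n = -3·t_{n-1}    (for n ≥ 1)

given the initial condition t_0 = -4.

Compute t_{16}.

-172186884

t_1 = -3·-4 = 12
t_2 = -3·12 = -36
t_3 = -3·-36 = 108
t_4 = -3·108 = -324
t_5 = -3·-324 = 972
t_6 = -3·972 = -2916
t_7 = -3·-2916 = 8748
t_8 = -3·8748 = -26244
t_9 = -3·-26244 = 78732
t_10 = -3·78732 = -236196
t_11 = -3·-236196 = 708588
t_12 = -3·708588 = -2125764
t_13 = -3·-2125764 = 6377292
t_14 = -3·6377292 = -19131876
t_15 = -3·-19131876 = 57395628
t_16 = -3·57395628 = -172186884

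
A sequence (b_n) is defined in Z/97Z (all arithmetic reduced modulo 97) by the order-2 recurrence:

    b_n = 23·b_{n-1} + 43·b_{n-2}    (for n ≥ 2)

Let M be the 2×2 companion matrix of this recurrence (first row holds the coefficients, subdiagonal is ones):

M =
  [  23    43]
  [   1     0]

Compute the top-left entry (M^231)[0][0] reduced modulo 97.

(M^231)[0][0] is the top entry after applying M 231 times to the unit state (1, 0). Equivalently it is h_{232} for the auxiliary sequence (h_n) obeying the same recurrence with h_1 = 1 and h_i = 0 for 0 ≤ i < 1:
h_2 = 23·1 + 43·0 = 23
h_3 = 23·23 + 43·1 = 87
h_4 = 23·87 + 43·23 = 80
h_5 = 23·80 + 43·87 = 52
h_6 = 23·52 + 43·80 = 77
h_7 = 23·77 + 43·52 = 30
h_8 = 23·30 + 43·77 = 24
h_9 = 23·24 + 43·30 = 96
h_10 = 23·96 + 43·24 = 39
h_11 = 23·39 + 43·96 = 78
h_12 = 23·78 + 43·39 = 76
h_13 = 23·76 + 43·78 = 58
h_14 = 23·58 + 43·76 = 43
h_15 = 23·43 + 43·58 = 88
h_16 = 23·88 + 43·43 = 90
h_17 = 23·90 + 43·88 = 34
h_18 = 23·34 + 43·90 = 93
h_19 = 23·93 + 43·34 = 12
h_20 = 23·12 + 43·93 = 7
h_21 = 23·7 + 43·12 = 95
h_22 = 23·95 + 43·7 = 61
h_23 = 23·61 + 43·95 = 56
h_24 = 23·56 + 43·61 = 31
h_25 = 23·31 + 43·56 = 17
h_26 = 23·17 + 43·31 = 75
h_27 = 23·75 + 43·17 = 31
h_28 = 23·31 + 43·75 = 58
h_29 = 23·58 + 43·31 = 48
h_30 = 23·48 + 43·58 = 9
h_31 = 23·9 + 43·48 = 40
h_32 = 23·40 + 43·9 = 46
h_33 = 23·46 + 43·40 = 62
h_34 = 23·62 + 43·46 = 9
h_35 = 23·9 + 43·62 = 60
h_36 = 23·60 + 43·9 = 21
h_37 = 23·21 + 43·60 = 56
h_38 = 23·56 + 43·21 = 57
h_39 = 23·57 + 43·56 = 33
h_40 = 23·33 + 43·57 = 9
h_41 = 23·9 + 43·33 = 74
h_42 = 23·74 + 43·9 = 52
h_43 = 23·52 + 43·74 = 13
h_44 = 23·13 + 43·52 = 13
h_45 = 23·13 + 43·13 = 82
h_46 = 23·82 + 43·13 = 20
h_47 = 23·20 + 43·82 = 9
h_48 = 23·9 + 43·20 = 0
h_49 = 23·0 + 43·9 = 96
h_50 = 23·96 + 43·0 = 74
h_51 = 23·74 + 43·96 = 10
h_52 = 23·10 + 43·74 = 17
h_53 = 23·17 + 43·10 = 45
h_54 = 23·45 + 43·17 = 20
h_55 = 23·20 + 43·45 = 67
h_56 = 23·67 + 43·20 = 73
h_57 = 23·73 + 43·67 = 1
h_58 = 23·1 + 43·73 = 58
h_59 = 23·58 + 43·1 = 19
h_60 = 23·19 + 43·58 = 21
h_61 = 23·21 + 43·19 = 39
h_62 = 23·39 + 43·21 = 54
h_63 = 23·54 + 43·39 = 9
h_64 = 23·9 + 43·54 = 7
h_65 = 23·7 + 43·9 = 63
h_66 = 23·63 + 43·7 = 4
h_67 = 23·4 + 43·63 = 85
h_68 = 23·85 + 43·4 = 90
h_69 = 23·90 + 43·85 = 2
h_70 = 23·2 + 43·90 = 36
h_71 = 23·36 + 43·2 = 41
h_72 = 23·41 + 43·36 = 66
h_73 = 23·66 + 43·41 = 80
h_74 = 23·80 + 43·66 = 22
h_75 = 23·22 + 43·80 = 66
h_76 = 23·66 + 43·22 = 39
h_77 = 23·39 + 43·66 = 49
h_78 = 23·49 + 43·39 = 88
h_79 = 23·88 + 43·49 = 57
h_80 = 23·57 + 43·88 = 51
h_81 = 23·51 + 43·57 = 35
h_82 = 23·35 + 43·51 = 88
h_83 = 23·88 + 43·35 = 37
h_84 = 23·37 + 43·88 = 76
h_85 = 23·76 + 43·37 = 41
h_86 = 23·41 + 43·76 = 40
h_87 = 23·40 + 43·41 = 64
h_88 = 23·64 + 43·40 = 88
h_89 = 23·88 + 43·64 = 23
h_90 = 23·23 + 43·88 = 45
h_91 = 23·45 + 43·23 = 84
h_92 = 23·84 + 43·45 = 84
h_93 = 23·84 + 43·84 = 15
h_94 = 23·15 + 43·84 = 77
h_95 = 23·77 + 43·15 = 88
h_96 = 23·88 + 43·77 = 0
h_97 = 23·0 + 43·88 = 1
(h_96, h_97) = (0, 1) = (h_0, h_1), so the sequence has period 96.
232 ≡ 40 (mod 96), hence h_232 = h_40 = 9.

9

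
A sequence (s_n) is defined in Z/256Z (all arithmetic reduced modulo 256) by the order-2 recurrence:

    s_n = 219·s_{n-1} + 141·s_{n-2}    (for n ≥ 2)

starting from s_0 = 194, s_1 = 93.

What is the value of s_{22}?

101

s_2 = 219·93 + 141·194 = 105
s_3 = 219·105 + 141·93 = 12
s_4 = 219·12 + 141·105 = 25
s_5 = 219·25 + 141·12 = 255
s_6 = 219·255 + 141·25 = 234
s_7 = 219·234 + 141·255 = 161
s_8 = 219·161 + 141·234 = 157
s_9 = 219·157 + 141·161 = 252
s_10 = 219·252 + 141·157 = 13
s_11 = 219·13 + 141·252 = 235
s_12 = 219·235 + 141·13 = 50
s_13 = 219·50 + 141·235 = 53
s_14 = 219·53 + 141·50 = 225
s_15 = 219·225 + 141·53 = 172
s_16 = 219·172 + 141·225 = 17
s_17 = 219·17 + 141·172 = 71
s_18 = 219·71 + 141·17 = 26
s_19 = 219·26 + 141·71 = 89
s_20 = 219·89 + 141·26 = 117
s_21 = 219·117 + 141·89 = 28
s_22 = 219·28 + 141·117 = 101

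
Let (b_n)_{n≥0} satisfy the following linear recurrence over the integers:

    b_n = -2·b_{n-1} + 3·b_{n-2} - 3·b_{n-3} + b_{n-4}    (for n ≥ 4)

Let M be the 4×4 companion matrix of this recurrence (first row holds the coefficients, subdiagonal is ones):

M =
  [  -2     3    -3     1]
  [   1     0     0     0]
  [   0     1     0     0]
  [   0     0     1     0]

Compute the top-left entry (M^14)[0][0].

(M^14)[0][0] is the top entry after applying M 14 times to the unit state (1, 0, 0, 0). Equivalently it is h_{17} for the auxiliary sequence (h_n) obeying the same recurrence with h_3 = 1 and h_i = 0 for 0 ≤ i < 3:
h_4 = -2·1 + 3·0 + -3·0 + 1·0 = -2
h_5 = -2·-2 + 3·1 + -3·0 + 1·0 = 7
h_6 = -2·7 + 3·-2 + -3·1 + 1·0 = -23
h_7 = -2·-23 + 3·7 + -3·-2 + 1·1 = 74
h_8 = -2·74 + 3·-23 + -3·7 + 1·-2 = -240
h_9 = -2·-240 + 3·74 + -3·-23 + 1·7 = 778
h_10 = -2·778 + 3·-240 + -3·74 + 1·-23 = -2521
h_11 = -2·-2521 + 3·778 + -3·-240 + 1·74 = 8170
h_12 = -2·8170 + 3·-2521 + -3·778 + 1·-240 = -26477
h_13 = -2·-26477 + 3·8170 + -3·-2521 + 1·778 = 85805
h_14 = -2·85805 + 3·-26477 + -3·8170 + 1·-2521 = -278072
h_15 = -2·-278072 + 3·85805 + -3·-26477 + 1·8170 = 901160
h_16 = -2·901160 + 3·-278072 + -3·85805 + 1·-26477 = -2920428
h_17 = -2·-2920428 + 3·901160 + -3·-278072 + 1·85805 = 9464357

9464357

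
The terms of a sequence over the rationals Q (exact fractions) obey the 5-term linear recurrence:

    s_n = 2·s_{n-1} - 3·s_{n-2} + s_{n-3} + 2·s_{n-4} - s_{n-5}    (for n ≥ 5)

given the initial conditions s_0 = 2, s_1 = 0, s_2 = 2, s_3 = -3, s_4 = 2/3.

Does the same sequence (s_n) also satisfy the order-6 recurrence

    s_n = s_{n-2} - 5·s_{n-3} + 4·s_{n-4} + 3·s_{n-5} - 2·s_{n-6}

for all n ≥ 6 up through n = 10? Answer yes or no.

yes

Terms s_0..s_10: 2, 0, 2, -3, 2/3, 31/3, 59/3, 1, -127/3, -48, 61
n=6: candidate gives 59/3, actual s_6 = 59/3 ✓
n=7: candidate gives 1, actual s_7 = 1 ✓
n=8: candidate gives -127/3, actual s_8 = -127/3 ✓
n=9: candidate gives -48, actual s_9 = -48 ✓
n=10: candidate gives 61, actual s_10 = 61 ✓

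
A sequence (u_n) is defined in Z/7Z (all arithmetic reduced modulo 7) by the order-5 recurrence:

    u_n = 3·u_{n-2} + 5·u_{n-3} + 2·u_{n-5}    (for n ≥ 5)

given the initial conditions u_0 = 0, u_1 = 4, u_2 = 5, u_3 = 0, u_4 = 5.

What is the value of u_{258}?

u_5 = 0·5 + 3·0 + 5·5 + 0·4 + 2·0 = 4
u_6 = 0·4 + 3·5 + 5·0 + 0·5 + 2·4 = 2
u_7 = 0·2 + 3·4 + 5·5 + 0·0 + 2·5 = 5
u_8 = 0·5 + 3·2 + 5·4 + 0·5 + 2·0 = 5
u_9 = 0·5 + 3·5 + 5·2 + 0·4 + 2·5 = 0
u_10 = 0·0 + 3·5 + 5·5 + 0·2 + 2·4 = 6
Continuing the recurrence:
  u_11 = 1;  u_12 = 0;  u_13 = 1;  u_14 = 5;  u_15 = 1;  u_16 = 1
  u_17 = 0;  u_18 = 3;  u_19 = 1;  u_20 = 4;  u_21 = 6;  u_22 = 3
  u_23 = 2;  u_24 = 6;  u_25 = 1;  u_26 = 5;  u_27 = 4;  u_28 = 3
  u_29 = 0;  u_30 = 3;  u_31 = 4;  u_32 = 3;  u_33 = 5;  u_34 = 1
  u_35 = 1;  u_36 = 1;  u_37 = 0;  u_38 = 4;  u_39 = 0;  u_40 = 0
  u_41 = 1;  u_42 = 0;  u_43 = 4;  u_44 = 5;  u_45 = 5;  u_46 = 2
  u_47 = 5;  u_48 = 4;  u_49 = 0;  u_50 = 5;  u_51 = 3;  u_52 = 4
  u_53 = 0;  u_54 = 6;  u_55 = 2;  u_56 = 3;  u_57 = 2;  u_58 = 5
  u_59 = 5;  u_60 = 1;  u_61 = 4;  u_62 = 4;  u_63 = 6;  u_64 = 0
  u_65 = 5;  u_66 = 3;  u_67 = 2;  u_68 = 4;  u_69 = 0;  u_70 = 4
  u_71 = 5;  u_72 = 2;  u_73 = 1;  u_74 = 3;  u_75 = 0;  u_76 = 3
  u_77 = 5;  u_78 = 4;  u_79 = 1;  u_80 = 2;  u_81 = 1;  u_82 = 0
  u_83 = 0;  u_84 = 0;  u_85 = 4;  u_86 = 2;  u_87 = 5;  u_88 = 5
  u_89 = 4;  u_90 = 6;  u_91 = 6;  u_92 = 6;  u_93 = 2;  u_94 = 0
  u_95 = 6;  u_96 = 1;  u_97 = 2;  u_98 = 2;  u_99 = 4;  u_100 = 0
  u_101 = 3;  u_102 = 3;  u_103 = 6;  u_104 = 4;  u_105 = 5;  u_106 = 6
  u_107 = 6;  u_108 = 6;  u_109 = 0;  u_110 = 2;  u_111 = 0;  u_112 = 4
  u_113 = 1;  u_114 = 5;  u_115 = 6;  u_116 = 6;  u_117 = 2;  u_118 = 1
  u_119 = 4;  u_120 = 4;  u_121 = 1;  u_122 = 1;  u_123 = 4;  u_124 = 2
  u_125 = 4;  u_126 = 0;  u_127 = 3;  u_128 = 0;  u_129 = 6;  u_130 = 2
  u_131 = 4;  u_132 = 0;  u_133 = 1;  u_134 = 4;  u_135 = 0;  u_136 = 4
  u_137 = 6;  u_138 = 0;  u_139 = 4;  u_140 = 2;  u_141 = 6;  u_142 = 3
  u_143 = 0;  u_144 = 5;  u_145 = 5;  u_146 = 6;  u_147 = 4;  u_148 = 1
  u_149 = 3;  u_150 = 5;  u_151 = 5;  u_152 = 3;  u_153 = 0;  u_154 = 5
  u_155 = 4;  u_156 = 4;  u_157 = 1;  u_158 = 4;  u_159 = 5;  u_160 = 4
  u_161 = 1;  u_162 = 4;  u_163 = 3;  u_164 = 6;  u_165 = 2;  u_166 = 0
  u_167 = 2;  u_168 = 2;  u_169 = 4;  u_170 = 6;  u_171 = 1;  u_172 = 0
  u_173 = 2;  u_174 = 6;  u_175 = 4;  u_176 = 2;  u_177 = 0;  u_178 = 2
  u_179 = 1;  u_180 = 0;  u_181 = 3;  u_182 = 5;  u_183 = 6;  u_184 = 4
  u_185 = 1;  u_186 = 6;  u_187 = 5;  u_188 = 0;  u_189 = 4;  u_190 = 6
  u_191 = 3;  u_192 = 6;  u_193 = 4;  u_194 = 6;  u_195 = 5;  u_196 = 2
  u_197 = 1;  u_198 = 4;  u_199 = 4;  u_200 = 6;  u_201 = 1;  u_202 = 5
  u_203 = 6;  u_204 = 0;  u_205 = 6;  u_206 = 4;  u_207 = 0;  u_208 = 5
  u_209 = 6;  u_210 = 6;  u_211 = 2;  u_212 = 6;  u_213 = 4;  u_214 = 5
  u_215 = 5;  u_216 = 4;  u_217 = 3;  u_218 = 3;  u_219 = 4;  u_220 = 6
  u_221 = 0;  u_222 = 2;  u_223 = 1;  u_224 = 0;  u_225 = 4;  u_226 = 5
  u_227 = 2;  u_228 = 2;  u_229 = 3;  u_230 = 3;  u_231 = 1;  u_232 = 0
  u_233 = 1;  u_234 = 4;  u_235 = 2;  u_236 = 5;  u_237 = 5;  u_238 = 6
  u_239 = 6;  u_240 = 5;  u_241 = 2;  u_242 = 6;  u_243 = 1;  u_244 = 5
  u_245 = 1;  u_246 = 3;  u_247 = 5;  u_248 = 2;  u_249 = 5;  u_250 = 5
  u_251 = 3;  u_252 = 1;  u_253 = 3;  u_254 = 0;  u_255 = 3;  u_256 = 0
u_257 = 0·0 + 3·3 + 5·0 + 0·3 + 2·1 = 4
u_258 = 0·4 + 3·0 + 5·3 + 0·0 + 2·3 = 0

0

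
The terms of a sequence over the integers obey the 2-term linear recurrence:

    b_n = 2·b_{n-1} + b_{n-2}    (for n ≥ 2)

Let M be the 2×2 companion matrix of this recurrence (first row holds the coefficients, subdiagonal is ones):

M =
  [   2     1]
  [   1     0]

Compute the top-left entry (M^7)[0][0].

(M^7)[0][0] is the top entry after applying M 7 times to the unit state (1, 0). Equivalently it is h_{8} for the auxiliary sequence (h_n) obeying the same recurrence with h_1 = 1 and h_i = 0 for 0 ≤ i < 1:
h_2 = 2·1 + 1·0 = 2
h_3 = 2·2 + 1·1 = 5
h_4 = 2·5 + 1·2 = 12
h_5 = 2·12 + 1·5 = 29
h_6 = 2·29 + 1·12 = 70
h_7 = 2·70 + 1·29 = 169
h_8 = 2·169 + 1·70 = 408

408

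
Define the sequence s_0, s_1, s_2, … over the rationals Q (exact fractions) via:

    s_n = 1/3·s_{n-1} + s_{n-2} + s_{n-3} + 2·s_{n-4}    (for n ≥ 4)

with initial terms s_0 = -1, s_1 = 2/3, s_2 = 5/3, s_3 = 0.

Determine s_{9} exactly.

14086/729

s_4 = 1/3·0 + 1·5/3 + 1·2/3 + 2·-1 = 1/3
s_5 = 1/3·1/3 + 1·0 + 1·5/3 + 2·2/3 = 28/9
s_6 = 1/3·28/9 + 1·1/3 + 1·0 + 2·5/3 = 127/27
s_7 = 1/3·127/27 + 1·28/9 + 1·1/3 + 2·0 = 406/81
s_8 = 1/3·406/81 + 1·127/27 + 1·28/9 + 2·1/3 = 2467/243
s_9 = 1/3·2467/243 + 1·406/81 + 1·127/27 + 2·28/9 = 14086/729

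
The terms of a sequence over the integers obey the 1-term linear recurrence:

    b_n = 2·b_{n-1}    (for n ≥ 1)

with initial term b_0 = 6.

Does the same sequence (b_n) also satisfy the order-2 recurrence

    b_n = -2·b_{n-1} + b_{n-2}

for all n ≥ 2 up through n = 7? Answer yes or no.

Terms b_0..b_7: 6, 12, 24, 48, 96, 192, 384, 768
n=2: candidate gives -18, actual b_2 = 24 ✗

no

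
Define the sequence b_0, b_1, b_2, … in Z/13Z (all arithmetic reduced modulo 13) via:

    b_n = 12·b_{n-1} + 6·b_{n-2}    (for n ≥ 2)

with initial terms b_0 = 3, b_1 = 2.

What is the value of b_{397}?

b_2 = 12·2 + 6·3 = 3
b_3 = 12·3 + 6·2 = 9
b_4 = 12·9 + 6·3 = 9
b_5 = 12·9 + 6·9 = 6
b_6 = 12·6 + 6·9 = 9
b_7 = 12·9 + 6·6 = 1
b_8 = 12·1 + 6·9 = 1
b_9 = 12·1 + 6·1 = 5
b_10 = 12·5 + 6·1 = 1
b_11 = 12·1 + 6·5 = 3
b_12 = 12·3 + 6·1 = 3
b_13 = 12·3 + 6·3 = 2
(b_12, b_13) = (3, 2) = (b_0, b_1), so the sequence has period 12.
397 ≡ 1 (mod 12), hence b_397 = b_1 = 2.

2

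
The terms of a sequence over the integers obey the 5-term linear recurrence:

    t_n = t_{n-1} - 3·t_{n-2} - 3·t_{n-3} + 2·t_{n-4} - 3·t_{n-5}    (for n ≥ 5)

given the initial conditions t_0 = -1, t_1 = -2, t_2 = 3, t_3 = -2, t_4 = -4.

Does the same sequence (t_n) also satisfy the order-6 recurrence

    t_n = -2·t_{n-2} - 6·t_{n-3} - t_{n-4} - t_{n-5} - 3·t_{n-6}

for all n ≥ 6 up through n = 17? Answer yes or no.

Terms t_0..t_17: -1, -2, 3, -2, -4, -8, 22, 45, 1, -204, -274, 359, 1660, 994, -4999, -11421, 2837, 49105
n=6: candidate gives 22, actual t_6 = 22 ✓
n=7: candidate gives 45, actual t_7 = 45 ✓
n=8: candidate gives 1, actual t_8 = 1 ✓
n=9: candidate gives -204, actual t_9 = -204 ✓
n=10: candidate gives -274, actual t_10 = -274 ✓
n=11: candidate gives 359, actual t_11 = 359 ✓
n=12: candidate gives 1660, actual t_12 = 1660 ✓
n=13: candidate gives 994, actual t_13 = 994 ✓
n=14: candidate gives -4999, actual t_14 = -4999 ✓
n=15: candidate gives -11421, actual t_15 = -11421 ✓
n=16: candidate gives 2837, actual t_16 = 2837 ✓
n=17: candidate gives 49105, actual t_17 = 49105 ✓

yes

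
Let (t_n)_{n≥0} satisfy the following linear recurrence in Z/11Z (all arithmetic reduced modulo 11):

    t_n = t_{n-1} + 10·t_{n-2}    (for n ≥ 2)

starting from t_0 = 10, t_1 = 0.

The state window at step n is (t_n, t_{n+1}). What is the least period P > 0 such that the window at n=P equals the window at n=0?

6

n=0: window = (10, 0)
n=1: window = (0, 1)
n=2: window = (1, 1)
n=3: window = (1, 0)
n=4: window = (0, 10)
n=5: window = (10, 10)
n=6: window = (10, 0)
window at n=6 equals window at n=0 → period = 6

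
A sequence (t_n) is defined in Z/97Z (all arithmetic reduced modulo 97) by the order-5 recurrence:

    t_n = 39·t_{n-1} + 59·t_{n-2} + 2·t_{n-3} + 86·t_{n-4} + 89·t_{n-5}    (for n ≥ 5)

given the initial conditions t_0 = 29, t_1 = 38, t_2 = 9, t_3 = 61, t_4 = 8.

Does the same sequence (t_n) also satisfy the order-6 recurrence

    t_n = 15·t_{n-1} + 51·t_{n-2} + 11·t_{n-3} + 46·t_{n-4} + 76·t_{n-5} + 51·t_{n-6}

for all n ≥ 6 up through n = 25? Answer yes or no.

no

Terms t_0..t_25: 29, 38, 9, 61, 8, 78, 32, 79, 87, 18, 70, 28, 80, 41, 29, 29, 74, 72, 86, 21, 44, 94, 29, 26, 30, 18
n=6: candidate gives 46, actual t_6 = 32 ✗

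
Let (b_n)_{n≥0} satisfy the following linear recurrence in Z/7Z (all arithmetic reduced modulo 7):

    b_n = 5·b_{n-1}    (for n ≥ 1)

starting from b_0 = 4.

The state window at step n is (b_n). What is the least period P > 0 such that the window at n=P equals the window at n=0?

6

n=0: window = (4)
n=1: window = (6)
n=2: window = (2)
n=3: window = (3)
n=4: window = (1)
n=5: window = (5)
n=6: window = (4)
window at n=6 equals window at n=0 → period = 6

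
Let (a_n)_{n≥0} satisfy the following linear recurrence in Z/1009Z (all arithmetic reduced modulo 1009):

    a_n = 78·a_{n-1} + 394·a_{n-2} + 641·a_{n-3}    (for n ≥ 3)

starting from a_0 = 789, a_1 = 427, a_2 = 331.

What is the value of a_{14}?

24

a_3 = 78·331 + 394·427 + 641·789 = 568
a_4 = 78·568 + 394·331 + 641·427 = 429
a_5 = 78·429 + 394·568 + 641·331 = 240
a_6 = 78·240 + 394·429 + 641·568 = 920
a_7 = 78·920 + 394·240 + 641·429 = 376
a_8 = 78·376 + 394·920 + 641·240 = 788
a_9 = 78·788 + 394·376 + 641·920 = 200
a_10 = 78·200 + 394·788 + 641·376 = 30
a_11 = 78·30 + 394·200 + 641·788 = 19
a_12 = 78·19 + 394·30 + 641·200 = 242
a_13 = 78·242 + 394·19 + 641·30 = 187
a_14 = 78·187 + 394·242 + 641·19 = 24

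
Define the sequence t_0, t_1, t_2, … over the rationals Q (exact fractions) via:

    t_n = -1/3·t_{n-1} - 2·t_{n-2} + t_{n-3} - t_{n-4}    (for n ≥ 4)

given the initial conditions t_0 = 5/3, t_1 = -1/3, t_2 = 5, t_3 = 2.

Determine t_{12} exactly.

4989397/19683

t_4 = -1/3·2 + -2·5 + 1·-1/3 + -1·5/3 = -38/3
t_5 = -1/3·-38/3 + -2·2 + 1·5 + -1·-1/3 = 50/9
t_6 = -1/3·50/9 + -2·-38/3 + 1·2 + -1·5 = 553/27
t_7 = -1/3·553/27 + -2·50/9 + 1·-38/3 + -1·2 = -2641/81
t_8 = -1/3·-2641/81 + -2·553/27 + 1·50/9 + -1·-38/3 = -2885/243
t_9 = -1/3·-2885/243 + -2·-2641/81 + 1·553/27 + -1·50/9 = 61304/729
t_10 = -1/3·61304/729 + -2·-2885/243 + 1·-2641/81 + -1·553/27 = -125474/2187
t_11 = -1/3·-125474/2187 + -2·61304/729 + 1·-2885/243 + -1·-2641/81 = -841972/6561
t_12 = -1/3·-841972/6561 + -2·-125474/2187 + 1·61304/729 + -1·-2885/243 = 4989397/19683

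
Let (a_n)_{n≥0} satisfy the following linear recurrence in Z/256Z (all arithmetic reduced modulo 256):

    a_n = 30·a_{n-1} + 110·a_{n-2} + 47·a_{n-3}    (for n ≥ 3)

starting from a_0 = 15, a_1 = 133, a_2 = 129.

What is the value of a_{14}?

129

a_3 = 30·129 + 110·133 + 47·15 = 5
a_4 = 30·5 + 110·129 + 47·133 = 111
a_5 = 30·111 + 110·5 + 47·129 = 215
a_6 = 30·215 + 110·111 + 47·5 = 207
a_7 = 30·207 + 110·215 + 47·111 = 5
a_8 = 30·5 + 110·207 + 47·215 = 1
a_9 = 30·1 + 110·5 + 47·207 = 69
a_10 = 30·69 + 110·1 + 47·5 = 111
a_11 = 30·111 + 110·69 + 47·1 = 215
a_12 = 30·215 + 110·111 + 47·69 = 143
a_13 = 30·143 + 110·215 + 47·111 = 133
a_14 = 30·133 + 110·143 + 47·215 = 129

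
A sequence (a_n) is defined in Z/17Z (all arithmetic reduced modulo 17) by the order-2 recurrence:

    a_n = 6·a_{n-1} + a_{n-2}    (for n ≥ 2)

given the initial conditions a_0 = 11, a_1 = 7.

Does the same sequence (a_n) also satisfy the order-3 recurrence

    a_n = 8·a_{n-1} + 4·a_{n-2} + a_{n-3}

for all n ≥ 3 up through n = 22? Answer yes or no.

Terms a_0..a_22: 11, 7, 2, 2, 14, 1, 3, 2, 15, 7, 6, 9, 9, 12, 13, 5, 9, 8, 6, 10, 15, 15, 3
n=3: candidate gives 4, actual a_3 = 2 ✗

no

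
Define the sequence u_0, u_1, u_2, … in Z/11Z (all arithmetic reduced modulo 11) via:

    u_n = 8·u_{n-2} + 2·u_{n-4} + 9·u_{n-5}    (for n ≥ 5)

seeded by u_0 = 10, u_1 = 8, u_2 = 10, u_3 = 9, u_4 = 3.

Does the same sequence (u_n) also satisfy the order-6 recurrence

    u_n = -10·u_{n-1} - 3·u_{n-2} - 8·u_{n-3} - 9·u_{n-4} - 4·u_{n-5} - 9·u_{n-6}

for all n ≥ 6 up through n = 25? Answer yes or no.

Terms u_0..u_25: 10, 8, 10, 9, 3, 2, 6, 3, 3, 0, 10, 5, 3, 1, 0, 9, 7, 2, 10, 1, 10, 9, 8, 10, 5, 1
n=6: candidate gives 6, actual u_6 = 6 ✓
n=7: candidate gives 3, actual u_7 = 3 ✓
n=8: candidate gives 3, actual u_8 = 3 ✓
n=9: candidate gives 0, actual u_9 = 0 ✓
n=10: candidate gives 10, actual u_10 = 10 ✓
n=11: candidate gives 5, actual u_11 = 5 ✓
n=12: candidate gives 3, actual u_12 = 3 ✓
n=13: candidate gives 1, actual u_13 = 1 ✓
n=14: candidate gives 0, actual u_14 = 0 ✓
n=15: candidate gives 9, actual u_15 = 9 ✓
n=16: candidate gives 7, actual u_16 = 7 ✓
n=17: candidate gives 2, actual u_17 = 2 ✓
n=18: candidate gives 10, actual u_18 = 10 ✓
n=19: candidate gives 1, actual u_19 = 1 ✓
n=20: candidate gives 10, actual u_20 = 10 ✓
n=21: candidate gives 9, actual u_21 = 9 ✓
n=22: candidate gives 8, actual u_22 = 8 ✓
n=23: candidate gives 10, actual u_23 = 10 ✓
n=24: candidate gives 5, actual u_24 = 5 ✓
n=25: candidate gives 1, actual u_25 = 1 ✓

yes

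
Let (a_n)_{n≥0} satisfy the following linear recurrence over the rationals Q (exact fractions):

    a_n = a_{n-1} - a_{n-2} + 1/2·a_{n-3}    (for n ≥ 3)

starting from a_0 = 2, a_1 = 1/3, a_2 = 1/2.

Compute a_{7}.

a_3 = 1·1/2 + -1·1/3 + 1/2·2 = 7/6
a_4 = 1·7/6 + -1·1/2 + 1/2·1/3 = 5/6
a_5 = 1·5/6 + -1·7/6 + 1/2·1/2 = -1/12
a_6 = 1·-1/12 + -1·5/6 + 1/2·7/6 = -1/3
a_7 = 1·-1/3 + -1·-1/12 + 1/2·5/6 = 1/6

1/6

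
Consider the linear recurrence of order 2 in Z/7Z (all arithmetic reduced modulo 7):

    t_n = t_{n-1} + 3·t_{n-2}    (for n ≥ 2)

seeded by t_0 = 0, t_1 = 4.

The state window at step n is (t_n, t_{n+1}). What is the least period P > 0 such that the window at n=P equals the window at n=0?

n=0: window = (0, 4)
n=1: window = (4, 4)
n=2: window = (4, 2)
n=3: window = (2, 0)
n=4: window = (0, 6)
n=5: window = (6, 6)
n=6: window = (6, 3)
n=7: window = (3, 0)
n=8: window = (0, 2)
n=9: window = (2, 2)
n=10: window = (2, 1)
n=11: window = (1, 0)
n=12: window = (0, 3)
n=13: window = (3, 3)
n=14: window = (3, 5)
n=15: window = (5, 0)
n=16: window = (0, 1)
n=17: window = (1, 1)
n=18: window = (1, 4)
n=19: window = (4, 0)
n=20: window = (0, 5)
n=21: window = (5, 5)
n=22: window = (5, 6)
n=23: window = (6, 0)
n=24: window = (0, 4)
window at n=24 equals window at n=0 → period = 24

24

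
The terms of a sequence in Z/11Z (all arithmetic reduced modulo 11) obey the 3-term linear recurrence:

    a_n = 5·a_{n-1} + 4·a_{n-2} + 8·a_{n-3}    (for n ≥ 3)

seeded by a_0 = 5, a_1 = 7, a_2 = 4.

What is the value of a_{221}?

3

a_3 = 5·4 + 4·7 + 8·5 = 0
a_4 = 5·0 + 4·4 + 8·7 = 6
a_5 = 5·6 + 4·0 + 8·4 = 7
a_6 = 5·7 + 4·6 + 8·0 = 4
a_7 = 5·4 + 4·7 + 8·6 = 8
a_8 = 5·8 + 4·4 + 8·7 = 2
Continuing the recurrence:
  a_9 = 8;  a_10 = 2;  a_11 = 3;  a_12 = 10;  a_13 = 1;  a_14 = 3
  a_15 = 0;  a_16 = 9;  a_17 = 3;  a_18 = 7;  a_19 = 9;  a_20 = 9
  a_21 = 5;  a_22 = 1;  a_23 = 9;  a_24 = 1;  a_25 = 5;  a_26 = 2
  a_27 = 5;  a_28 = 7;  a_29 = 5;  a_30 = 5;  a_31 = 2;  a_32 = 4
  a_33 = 2;  a_34 = 9;  a_35 = 8;  a_36 = 4;  a_37 = 3;  a_38 = 7
  a_39 = 2;  a_40 = 7;  a_41 = 0;  a_42 = 0;  a_43 = 1;  a_44 = 5
  a_45 = 7;  a_46 = 8;  a_47 = 9;  a_48 = 1;  a_49 = 6;  a_50 = 7
  a_51 = 1;  a_52 = 4;  a_53 = 3;  a_54 = 6;  a_55 = 8;  a_56 = 0
  a_57 = 3;  a_58 = 2;  a_59 = 0;  a_60 = 10;  a_61 = 0;  a_62 = 7
  a_63 = 5;  a_64 = 9;  a_65 = 0;  a_66 = 10;  a_67 = 1;  a_68 = 1
  a_69 = 1;  a_70 = 6;  a_71 = 9;  a_72 = 0;  a_73 = 7;  a_74 = 8
  a_75 = 2;  a_76 = 10;  a_77 = 1;  a_78 = 6;  a_79 = 4;  a_80 = 8
  a_81 = 5;  a_82 = 1;  a_83 = 1;  a_84 = 5;  a_85 = 4;  a_86 = 4
  a_87 = 10;  a_88 = 10;  a_89 = 1;  a_90 = 4;  a_91 = 5;  a_92 = 5
  a_93 = 0;  a_94 = 5;  a_95 = 10;  a_96 = 4;  a_97 = 1;  a_98 = 2
  a_99 = 2;  a_100 = 4;  a_101 = 0;  a_102 = 10;  a_103 = 5;  a_104 = 10
  a_105 = 7;  a_106 = 5;  a_107 = 1;  a_108 = 4;  a_109 = 9;  a_110 = 3
  a_111 = 6;  a_112 = 4;  a_113 = 2;  a_114 = 8;  a_115 = 3;  a_116 = 8
  a_117 = 6;  a_118 = 9;  a_119 = 1;  a_120 = 1;  a_121 = 4;  a_122 = 10
  a_123 = 8;  a_124 = 2;  a_125 = 1;  a_126 = 0;  a_127 = 9;  a_128 = 9
  a_129 = 4;  a_130 = 7;  a_131 = 2;  a_132 = 4;  a_133 = 7;  a_134 = 1
  a_135 = 10;  a_136 = 0;  a_137 = 4;  a_138 = 1;  a_139 = 10;  a_140 = 9
  a_141 = 5;  a_142 = 9;  a_143 = 5;  a_144 = 2;  a_145 = 3;  a_146 = 8
  a_147 = 2;  a_148 = 0;  a_149 = 6;  a_150 = 2;  a_151 = 1;  a_152 = 6
  a_153 = 6;  a_154 = 7;  a_155 = 8;  a_156 = 6;  a_157 = 8;  a_158 = 7
  a_159 = 5;  a_160 = 7;  a_161 = 1;  a_162 = 7;  a_163 = 7;  a_164 = 5
  a_165 = 10;  a_166 = 5;  a_167 = 6;  a_168 = 9;  a_169 = 10;  a_170 = 2
  a_171 = 1;  a_172 = 5;  a_173 = 1;  a_174 = 0;  a_175 = 0;  a_176 = 8
  a_177 = 7;  a_178 = 1;  a_179 = 9;  a_180 = 6;  a_181 = 8;  a_182 = 4
  a_183 = 1;  a_184 = 8;  a_185 = 10;  a_186 = 2;  a_187 = 4;  a_188 = 9
  a_189 = 0;  a_190 = 2;  a_191 = 5;  a_192 = 0;  a_193 = 3;  a_194 = 0
  a_195 = 1;  a_196 = 7;  a_197 = 6;  a_198 = 0;  a_199 = 3;  a_200 = 8
  a_201 = 8;  a_202 = 8;  a_203 = 4;  a_204 = 6;  a_205 = 0;  a_206 = 1
  a_207 = 9;  a_208 = 5;  a_209 = 3;  a_210 = 8;  a_211 = 4;  a_212 = 10
  a_213 = 9;  a_214 = 7;  a_215 = 8;  a_216 = 8;  a_217 = 7;  a_218 = 10
  a_219 = 10
a_220 = 5·10 + 4·10 + 8·7 = 3
a_221 = 5·3 + 4·10 + 8·10 = 3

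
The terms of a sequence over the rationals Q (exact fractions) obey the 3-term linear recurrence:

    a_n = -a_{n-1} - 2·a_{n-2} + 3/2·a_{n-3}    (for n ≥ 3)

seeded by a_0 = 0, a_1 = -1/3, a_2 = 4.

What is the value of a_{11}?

a_3 = -1·4 + -2·-1/3 + 3/2·0 = -10/3
a_4 = -1·-10/3 + -2·4 + 3/2·-1/3 = -31/6
a_5 = -1·-31/6 + -2·-10/3 + 3/2·4 = 107/6
a_6 = -1·107/6 + -2·-31/6 + 3/2·-10/3 = -25/2
a_7 = -1·-25/2 + -2·107/6 + 3/2·-31/6 = -371/12
a_8 = -1·-371/12 + -2·-25/2 + 3/2·107/6 = 248/3
a_9 = -1·248/3 + -2·-371/12 + 3/2·-25/2 = -475/12
a_10 = -1·-475/12 + -2·248/3 + 3/2·-371/12 = -1377/8
a_11 = -1·-1377/8 + -2·-475/12 + 3/2·248/3 = 9007/24

9007/24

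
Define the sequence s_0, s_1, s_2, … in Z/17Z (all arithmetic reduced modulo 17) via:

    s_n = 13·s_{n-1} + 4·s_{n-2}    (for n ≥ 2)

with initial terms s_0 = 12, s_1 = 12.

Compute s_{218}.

0

s_2 = 13·12 + 4·12 = 0
s_3 = 13·0 + 4·12 = 14
s_4 = 13·14 + 4·0 = 12
s_5 = 13·12 + 4·14 = 8
s_6 = 13·8 + 4·12 = 16
s_7 = 13·16 + 4·8 = 2
s_8 = 13·2 + 4·16 = 5
s_9 = 13·5 + 4·2 = 5
s_10 = 13·5 + 4·5 = 0
s_11 = 13·0 + 4·5 = 3
s_12 = 13·3 + 4·0 = 5
s_13 = 13·5 + 4·3 = 9
s_14 = 13·9 + 4·5 = 1
s_15 = 13·1 + 4·9 = 15
s_16 = 13·15 + 4·1 = 12
s_17 = 13·12 + 4·15 = 12
(s_16, s_17) = (12, 12) = (s_0, s_1), so the sequence has period 16.
218 ≡ 10 (mod 16), hence s_218 = s_10 = 0.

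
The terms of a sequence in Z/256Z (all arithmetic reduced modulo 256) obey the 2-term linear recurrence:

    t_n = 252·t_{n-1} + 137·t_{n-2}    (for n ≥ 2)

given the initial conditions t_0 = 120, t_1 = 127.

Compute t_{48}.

t_2 = 252·127 + 137·120 = 60
t_3 = 252·60 + 137·127 = 7
t_4 = 252·7 + 137·60 = 0
t_5 = 252·0 + 137·7 = 191
t_6 = 252·191 + 137·0 = 4
t_7 = 252·4 + 137·191 = 39
t_8 = 252·39 + 137·4 = 136
t_9 = 252·136 + 137·39 = 191
t_10 = 252·191 + 137·136 = 204
t_11 = 252·204 + 137·191 = 7
t_12 = 252·7 + 137·204 = 16
t_13 = 252·16 + 137·7 = 127
t_14 = 252·127 + 137·16 = 148
t_15 = 252·148 + 137·127 = 167
t_16 = 252·167 + 137·148 = 152
t_17 = 252·152 + 137·167 = 255
t_18 = 252·255 + 137·152 = 92
t_19 = 252·92 + 137·255 = 7
t_20 = 252·7 + 137·92 = 32
t_21 = 252·32 + 137·7 = 63
t_22 = 252·63 + 137·32 = 36
t_23 = 252·36 + 137·63 = 39
t_24 = 252·39 + 137·36 = 168
t_25 = 252·168 + 137·39 = 63
t_26 = 252·63 + 137·168 = 236
t_27 = 252·236 + 137·63 = 7
t_28 = 252·7 + 137·236 = 48
t_29 = 252·48 + 137·7 = 255
t_30 = 252·255 + 137·48 = 180
t_31 = 252·180 + 137·255 = 167
t_32 = 252·167 + 137·180 = 184
t_33 = 252·184 + 137·167 = 127
t_34 = 252·127 + 137·184 = 124
t_35 = 252·124 + 137·127 = 7
t_36 = 252·7 + 137·124 = 64
t_37 = 252·64 + 137·7 = 191
t_38 = 252·191 + 137·64 = 68
t_39 = 252·68 + 137·191 = 39
t_40 = 252·39 + 137·68 = 200
t_41 = 252·200 + 137·39 = 191
t_42 = 252·191 + 137·200 = 12
t_43 = 252·12 + 137·191 = 7
t_44 = 252·7 + 137·12 = 80
t_45 = 252·80 + 137·7 = 127
t_46 = 252·127 + 137·80 = 212
t_47 = 252·212 + 137·127 = 167
t_48 = 252·167 + 137·212 = 216

216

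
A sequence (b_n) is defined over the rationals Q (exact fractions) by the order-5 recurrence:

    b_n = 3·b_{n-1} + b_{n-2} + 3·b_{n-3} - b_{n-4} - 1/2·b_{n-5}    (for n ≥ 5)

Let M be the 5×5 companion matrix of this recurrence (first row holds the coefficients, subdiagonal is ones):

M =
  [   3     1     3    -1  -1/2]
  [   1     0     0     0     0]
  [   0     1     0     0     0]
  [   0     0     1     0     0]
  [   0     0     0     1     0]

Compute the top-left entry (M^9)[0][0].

66388

(M^9)[0][0] is the top entry after applying M 9 times to the unit state (1, 0, 0, 0, 0). Equivalently it is h_{13} for the auxiliary sequence (h_n) obeying the same recurrence with h_4 = 1 and h_i = 0 for 0 ≤ i < 4:
h_5 = 3·1 + 1·0 + 3·0 + -1·0 + -1/2·0 = 3
h_6 = 3·3 + 1·1 + 3·0 + -1·0 + -1/2·0 = 10
h_7 = 3·10 + 1·3 + 3·1 + -1·0 + -1/2·0 = 36
h_8 = 3·36 + 1·10 + 3·3 + -1·1 + -1/2·0 = 126
h_9 = 3·126 + 1·36 + 3·10 + -1·3 + -1/2·1 = 881/2
h_10 = 3·881/2 + 1·126 + 3·36 + -1·10 + -1/2·3 = 1544
h_11 = 3·1544 + 1·881/2 + 3·126 + -1·36 + -1/2·10 = 10819/2
h_12 = 3·10819/2 + 1·1544 + 3·881/2 + -1·126 + -1/2·36 = 18950
h_13 = 3·18950 + 1·10819/2 + 3·1544 + -1·881/2 + -1/2·126 = 66388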